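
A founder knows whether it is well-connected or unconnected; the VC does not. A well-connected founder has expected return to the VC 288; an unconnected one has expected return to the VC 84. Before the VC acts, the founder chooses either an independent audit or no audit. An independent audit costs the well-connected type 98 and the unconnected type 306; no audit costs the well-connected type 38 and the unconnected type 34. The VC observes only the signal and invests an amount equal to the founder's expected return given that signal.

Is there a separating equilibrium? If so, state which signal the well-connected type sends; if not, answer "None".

audit

Try well-connected → audit, unconnected → no audit:
  Under separation the VC infers type exactly: audit → well-connected (pays 288), no audit → unconnected (pays 84).
  Well-connected: audit gives 288 − 98 = 190; no audit gives 84 − 38 = 46. No deviation. ✓
  Unconnected: no audit gives 84 − 34 = 50; audit gives 288 − 306 = -18. No deviation. ✓
Both hold — the well-connected type sends audit.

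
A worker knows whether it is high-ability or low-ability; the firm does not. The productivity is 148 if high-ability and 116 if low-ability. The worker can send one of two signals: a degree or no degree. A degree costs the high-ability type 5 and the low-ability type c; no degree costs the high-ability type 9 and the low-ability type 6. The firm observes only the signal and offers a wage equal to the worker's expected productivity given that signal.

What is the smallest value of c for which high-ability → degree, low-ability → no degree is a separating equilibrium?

Under separation: degree → high-ability (pays 148); no degree → low-ability (pays 116).
High-ability: 148 − 5 = 143 ≥ 116 − 9 = 107. Holds regardless of c. ✓
Low-ability: 116 − 6 ≥ 148 − c, so c ≥ 148 − 110 = 38.

38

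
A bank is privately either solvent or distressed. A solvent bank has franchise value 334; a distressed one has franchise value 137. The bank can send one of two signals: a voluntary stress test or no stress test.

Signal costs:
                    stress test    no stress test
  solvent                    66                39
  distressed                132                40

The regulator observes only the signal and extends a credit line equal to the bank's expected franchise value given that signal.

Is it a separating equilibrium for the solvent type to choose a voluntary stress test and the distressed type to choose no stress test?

No

If types separate, stress test earns payment 334 and no stress test earns 137.
Solvent: stress test gives 334 − 66 = 268; no stress test gives 137 − 39 = 98. No deviation. ✓
Distressed: no stress test gives 137 − 40 = 97; stress test gives 334 − 132 = 202. Would deviate. ✗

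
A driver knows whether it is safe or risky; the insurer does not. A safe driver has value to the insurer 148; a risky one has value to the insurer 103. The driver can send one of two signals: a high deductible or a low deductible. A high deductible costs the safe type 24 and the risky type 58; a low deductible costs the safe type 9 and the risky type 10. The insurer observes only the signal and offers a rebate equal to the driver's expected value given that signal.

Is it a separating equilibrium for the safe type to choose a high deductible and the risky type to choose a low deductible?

Under separation the insurer infers type exactly: high deductible → safe (pays 148), low deductible → risky (pays 103).
Safe: high deductible gives 148 − 24 = 124; low deductible gives 103 − 9 = 94. No deviation. ✓
Risky: low deductible gives 103 − 10 = 93; high deductible gives 148 − 58 = 90. No deviation. ✓
Neither type gains from mimicking the other.

Yes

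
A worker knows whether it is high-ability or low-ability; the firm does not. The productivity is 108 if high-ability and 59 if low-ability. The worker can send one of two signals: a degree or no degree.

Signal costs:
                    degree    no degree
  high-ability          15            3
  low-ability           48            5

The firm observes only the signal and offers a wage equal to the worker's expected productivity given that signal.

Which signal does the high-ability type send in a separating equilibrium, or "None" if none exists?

Try high-ability → degree, low-ability → no degree:
  Under separation the firm infers type exactly: degree → high-ability (pays 108), no degree → low-ability (pays 59).
  High-ability: degree gives 108 − 15 = 93; no degree gives 59 − 3 = 56. No deviation. ✓
  Low-ability: no degree gives 59 − 5 = 54; degree gives 108 − 48 = 60. Would deviate. ✗
Try high-ability → no degree, low-ability → degree:
  Under separation the firm infers type exactly: no degree → high-ability (pays 108), degree → low-ability (pays 59).
  High-ability: no degree gives 108 − 3 = 105; degree gives 59 − 15 = 44. No deviation. ✓
  Low-ability: degree gives 59 − 48 = 11; no degree gives 108 − 5 = 103. Would deviate. ✗
Neither assignment is incentive-compatible.

None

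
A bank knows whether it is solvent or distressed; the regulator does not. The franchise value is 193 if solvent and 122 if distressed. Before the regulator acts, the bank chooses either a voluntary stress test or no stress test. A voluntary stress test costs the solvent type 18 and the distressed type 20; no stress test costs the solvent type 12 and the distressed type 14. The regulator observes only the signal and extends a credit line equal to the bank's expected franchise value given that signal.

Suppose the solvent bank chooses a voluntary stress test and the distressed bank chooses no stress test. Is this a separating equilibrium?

Under separation the regulator infers type exactly: stress test → solvent (pays 193), no stress test → distressed (pays 122).
Solvent: stress test gives 193 − 18 = 175; no stress test gives 122 − 12 = 110. No deviation. ✓
Distressed: no stress test gives 122 − 14 = 108; stress test gives 193 − 20 = 173. Would deviate. ✗

No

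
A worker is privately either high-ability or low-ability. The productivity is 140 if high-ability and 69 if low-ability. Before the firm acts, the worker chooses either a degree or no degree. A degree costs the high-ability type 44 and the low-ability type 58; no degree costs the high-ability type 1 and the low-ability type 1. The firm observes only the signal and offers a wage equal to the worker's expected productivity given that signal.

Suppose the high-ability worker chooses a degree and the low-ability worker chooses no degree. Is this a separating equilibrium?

No

If types separate, degree earns payment 140 and no degree earns 69.
High-ability: degree gives 140 − 44 = 96; no degree gives 69 − 1 = 68. No deviation. ✓
Low-ability: no degree gives 69 − 1 = 68; degree gives 140 − 58 = 82. Would deviate. ✗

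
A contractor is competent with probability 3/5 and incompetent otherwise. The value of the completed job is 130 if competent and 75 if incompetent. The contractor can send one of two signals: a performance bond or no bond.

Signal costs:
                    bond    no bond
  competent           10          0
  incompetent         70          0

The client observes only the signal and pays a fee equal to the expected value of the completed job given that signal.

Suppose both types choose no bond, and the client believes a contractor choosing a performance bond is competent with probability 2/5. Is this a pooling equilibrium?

At the pooled signal (no bond) the client holds the prior 3/5 and pays 3/5·130 + 2/5·75 = 108. Off-path (bond) belief 2/5 gives 2/5·130 + 3/5·75 = 97.
Competent: no bond gives 108 − 0 = 108; bond gives 97 − 10 = 87. Stays. ✓
Incompetent: no bond gives 108 − 0 = 108; bond gives 97 − 70 = 27. Stays. ✓

Yes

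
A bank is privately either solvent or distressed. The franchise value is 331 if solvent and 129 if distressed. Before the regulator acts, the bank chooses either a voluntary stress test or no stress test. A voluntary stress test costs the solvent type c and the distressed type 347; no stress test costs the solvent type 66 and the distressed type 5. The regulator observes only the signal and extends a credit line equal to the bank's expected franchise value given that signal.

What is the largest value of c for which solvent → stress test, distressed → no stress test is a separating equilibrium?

268

Under separation: stress test → solvent (pays 331); no stress test → distressed (pays 129).
Distressed: 129 − 5 = 124 ≥ 331 − 347 = -16. Holds regardless of c. ✓
Solvent: 331 − c ≥ 129 − 66, so c ≤ 331 − 63 = 268.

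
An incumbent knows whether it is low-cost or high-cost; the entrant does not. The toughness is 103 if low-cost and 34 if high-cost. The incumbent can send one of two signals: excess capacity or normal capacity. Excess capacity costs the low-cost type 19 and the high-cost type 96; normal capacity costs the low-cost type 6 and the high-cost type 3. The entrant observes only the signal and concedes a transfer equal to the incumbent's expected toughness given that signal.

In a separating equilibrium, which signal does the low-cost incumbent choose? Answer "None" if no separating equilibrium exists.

Try low-cost → excess capacity, high-cost → normal capacity:
  Under separation the entrant infers type exactly: excess capacity → low-cost (pays 103), normal capacity → high-cost (pays 34).
  Low-cost: excess capacity gives 103 − 19 = 84; normal capacity gives 34 − 6 = 28. No deviation. ✓
  High-cost: normal capacity gives 34 − 3 = 31; excess capacity gives 103 − 96 = 7. No deviation. ✓
Both hold — the low-cost type sends excess capacity.

excess capacity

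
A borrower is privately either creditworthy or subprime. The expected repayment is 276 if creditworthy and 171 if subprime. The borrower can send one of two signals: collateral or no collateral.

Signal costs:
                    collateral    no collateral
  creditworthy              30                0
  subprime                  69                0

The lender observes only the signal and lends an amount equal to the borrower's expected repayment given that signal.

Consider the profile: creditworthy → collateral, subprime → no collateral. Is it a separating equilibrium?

No

If types separate, collateral earns payment 276 and no collateral earns 171.
Creditworthy: collateral gives 276 − 30 = 246; no collateral gives 171 − 0 = 171. No deviation. ✓
Subprime: no collateral gives 171 − 0 = 171; collateral gives 276 − 69 = 207. Would deviate. ✗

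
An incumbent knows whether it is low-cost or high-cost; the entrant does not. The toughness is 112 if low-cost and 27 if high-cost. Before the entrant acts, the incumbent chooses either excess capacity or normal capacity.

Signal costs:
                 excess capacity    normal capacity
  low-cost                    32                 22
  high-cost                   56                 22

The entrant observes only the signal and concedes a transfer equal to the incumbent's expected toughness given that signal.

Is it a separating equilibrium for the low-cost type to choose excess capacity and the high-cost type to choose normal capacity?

If types separate, excess capacity earns payment 112 and normal capacity earns 27.
Low-cost: excess capacity gives 112 − 32 = 80; normal capacity gives 27 − 22 = 5. No deviation. ✓
High-cost: normal capacity gives 27 − 22 = 5; excess capacity gives 112 − 56 = 56. Would deviate. ✗

No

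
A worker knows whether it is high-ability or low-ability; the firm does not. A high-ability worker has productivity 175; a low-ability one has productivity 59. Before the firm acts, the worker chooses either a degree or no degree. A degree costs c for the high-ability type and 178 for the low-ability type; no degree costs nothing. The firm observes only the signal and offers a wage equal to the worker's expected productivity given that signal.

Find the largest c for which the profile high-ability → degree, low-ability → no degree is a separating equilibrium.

116

Under separation: degree → high-ability (pays 175); no degree → low-ability (pays 59).
Low-ability: 59 − 0 = 59 ≥ 175 − 178 = -3. Holds regardless of c. ✓
High-ability: 175 − c ≥ 59 − 0, so c ≤ 175 − 59 = 116.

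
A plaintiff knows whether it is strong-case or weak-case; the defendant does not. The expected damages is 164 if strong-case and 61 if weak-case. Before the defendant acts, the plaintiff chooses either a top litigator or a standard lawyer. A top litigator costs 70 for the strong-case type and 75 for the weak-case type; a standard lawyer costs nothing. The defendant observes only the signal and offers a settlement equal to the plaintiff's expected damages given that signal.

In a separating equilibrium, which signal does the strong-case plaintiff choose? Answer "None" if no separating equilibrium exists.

Try strong-case → top litigator, weak-case → standard lawyer:
  If types separate, top litigator earns payment 164 and standard lawyer earns 61.
  Strong-case: top litigator gives 164 − 70 = 94; standard lawyer gives 61 − 0 = 61. No deviation. ✓
  Weak-case: standard lawyer gives 61 − 0 = 61; top litigator gives 164 − 75 = 89. Would deviate. ✗
Try strong-case → standard lawyer, weak-case → top litigator:
  If types separate, standard lawyer earns payment 164 and top litigator earns 61.
  Strong-case: standard lawyer gives 164 − 0 = 164; top litigator gives 61 − 70 = -9. No deviation. ✓
  Weak-case: top litigator gives 61 − 75 = -14; standard lawyer gives 164 − 0 = 164. Would deviate. ✗
Neither assignment is incentive-compatible.

None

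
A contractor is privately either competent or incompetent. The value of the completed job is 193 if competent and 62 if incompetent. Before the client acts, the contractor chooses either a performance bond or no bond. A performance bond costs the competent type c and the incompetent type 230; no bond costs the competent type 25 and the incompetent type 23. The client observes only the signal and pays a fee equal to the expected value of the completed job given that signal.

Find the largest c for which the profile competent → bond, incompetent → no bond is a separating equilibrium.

156

Under separation: bond → competent (pays 193); no bond → incompetent (pays 62).
Incompetent: 62 − 23 = 39 ≥ 193 − 230 = -37. Holds regardless of c. ✓
Competent: 193 − c ≥ 62 − 25, so c ≤ 193 − 37 = 156.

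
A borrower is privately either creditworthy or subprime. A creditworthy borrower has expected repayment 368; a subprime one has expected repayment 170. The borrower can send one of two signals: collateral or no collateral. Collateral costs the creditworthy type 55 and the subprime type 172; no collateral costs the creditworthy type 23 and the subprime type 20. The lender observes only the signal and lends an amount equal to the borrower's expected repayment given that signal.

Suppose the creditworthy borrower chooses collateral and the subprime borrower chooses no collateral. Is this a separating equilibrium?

No

If types separate, collateral earns payment 368 and no collateral earns 170.
Creditworthy: collateral gives 368 − 55 = 313; no collateral gives 170 − 23 = 147. No deviation. ✓
Subprime: no collateral gives 170 − 20 = 150; collateral gives 368 − 172 = 196. Would deviate. ✗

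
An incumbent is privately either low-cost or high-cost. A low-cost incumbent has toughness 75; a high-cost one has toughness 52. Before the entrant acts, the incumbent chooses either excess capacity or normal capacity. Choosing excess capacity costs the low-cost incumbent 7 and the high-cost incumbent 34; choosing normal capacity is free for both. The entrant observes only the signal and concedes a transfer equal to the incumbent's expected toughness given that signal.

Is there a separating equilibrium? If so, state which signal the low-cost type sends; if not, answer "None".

Try low-cost → excess capacity, high-cost → normal capacity:
  Under separation the entrant infers type exactly: excess capacity → low-cost (pays 75), normal capacity → high-cost (pays 52).
  Low-cost: excess capacity gives 75 − 7 = 68; normal capacity gives 52 − 0 = 52. No deviation. ✓
  High-cost: normal capacity gives 52 − 0 = 52; excess capacity gives 75 − 34 = 41. No deviation. ✓
Both hold — the low-cost type sends excess capacity.

excess capacity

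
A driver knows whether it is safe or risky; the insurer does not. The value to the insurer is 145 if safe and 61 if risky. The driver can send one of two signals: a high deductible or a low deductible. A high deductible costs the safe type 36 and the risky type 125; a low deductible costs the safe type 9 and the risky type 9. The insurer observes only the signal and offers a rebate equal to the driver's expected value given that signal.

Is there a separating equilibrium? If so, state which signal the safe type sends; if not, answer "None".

Try safe → high deductible, risky → low deductible:
  If types separate, high deductible earns payment 145 and low deductible earns 61.
  Safe: high deductible gives 145 − 36 = 109; low deductible gives 61 − 9 = 52. No deviation. ✓
  Risky: low deductible gives 61 − 9 = 52; high deductible gives 145 − 125 = 20. No deviation. ✓
Both hold — the safe type sends high deductible.

high deductible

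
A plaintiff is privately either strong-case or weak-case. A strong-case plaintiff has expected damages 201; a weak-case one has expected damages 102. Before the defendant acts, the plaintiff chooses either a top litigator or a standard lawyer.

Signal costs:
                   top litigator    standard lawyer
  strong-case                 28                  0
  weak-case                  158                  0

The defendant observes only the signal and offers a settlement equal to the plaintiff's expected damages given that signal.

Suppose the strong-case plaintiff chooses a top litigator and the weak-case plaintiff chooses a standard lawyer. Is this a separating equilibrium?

Under separation the defendant infers type exactly: top litigator → strong-case (pays 201), standard lawyer → weak-case (pays 102).
Strong-case: top litigator gives 201 − 28 = 173; standard lawyer gives 102 − 0 = 102. No deviation. ✓
Weak-case: standard lawyer gives 102 − 0 = 102; top litigator gives 201 − 158 = 43. No deviation. ✓
Both incentive constraints hold.

Yes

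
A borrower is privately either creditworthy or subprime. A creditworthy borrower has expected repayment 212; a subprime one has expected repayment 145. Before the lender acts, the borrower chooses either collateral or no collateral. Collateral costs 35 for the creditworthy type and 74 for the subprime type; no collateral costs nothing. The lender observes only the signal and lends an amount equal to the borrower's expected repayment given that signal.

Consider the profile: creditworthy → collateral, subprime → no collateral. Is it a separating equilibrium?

If types separate, collateral earns payment 212 and no collateral earns 145.
Creditworthy: collateral gives 212 − 35 = 177; no collateral gives 145 − 0 = 145. No deviation. ✓
Subprime: no collateral gives 145 − 0 = 145; collateral gives 212 − 74 = 138. No deviation. ✓
Both incentive constraints hold.

Yes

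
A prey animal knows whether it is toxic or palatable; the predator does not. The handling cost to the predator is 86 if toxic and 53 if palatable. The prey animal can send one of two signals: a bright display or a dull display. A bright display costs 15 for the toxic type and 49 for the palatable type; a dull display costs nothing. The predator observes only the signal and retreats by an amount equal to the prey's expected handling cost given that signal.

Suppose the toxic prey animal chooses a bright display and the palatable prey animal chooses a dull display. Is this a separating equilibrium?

If types separate, bright display earns payment 86 and dull display earns 53.
Toxic: bright display gives 86 − 15 = 71; dull display gives 53 − 0 = 53. No deviation. ✓
Palatable: dull display gives 53 − 0 = 53; bright display gives 86 − 49 = 37. No deviation. ✓
Both incentive constraints hold.

Yes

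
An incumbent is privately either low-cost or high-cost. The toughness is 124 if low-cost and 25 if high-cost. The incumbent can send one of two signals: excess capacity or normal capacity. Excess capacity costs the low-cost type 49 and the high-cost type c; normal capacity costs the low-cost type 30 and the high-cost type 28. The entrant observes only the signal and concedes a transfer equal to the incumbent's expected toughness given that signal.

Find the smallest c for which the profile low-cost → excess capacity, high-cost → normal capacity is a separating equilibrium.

127

Under separation: excess capacity → low-cost (pays 124); normal capacity → high-cost (pays 25).
Low-cost: 124 − 49 = 75 ≥ 25 − 30 = -5. Holds regardless of c. ✓
High-cost: 25 − 28 ≥ 124 − c, so c ≥ 124 − -3 = 127.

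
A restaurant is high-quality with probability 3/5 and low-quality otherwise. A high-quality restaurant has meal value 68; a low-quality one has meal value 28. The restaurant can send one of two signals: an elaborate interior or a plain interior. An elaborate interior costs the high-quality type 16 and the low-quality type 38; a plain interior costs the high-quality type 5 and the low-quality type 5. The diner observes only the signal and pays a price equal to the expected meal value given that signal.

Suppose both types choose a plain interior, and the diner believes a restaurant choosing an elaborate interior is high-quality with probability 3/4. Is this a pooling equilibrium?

Yes

At the pooled signal (plain interior) the diner holds the prior 3/5 and pays 3/5·68 + 2/5·28 = 52. Off-path (elaborate interior) belief 3/4 gives 3/4·68 + 1/4·28 = 58.
High-quality: plain interior gives 52 − 5 = 47; elaborate interior gives 58 − 16 = 42. Stays. ✓
Low-quality: plain interior gives 52 − 5 = 47; elaborate interior gives 58 − 38 = 20. Stays. ✓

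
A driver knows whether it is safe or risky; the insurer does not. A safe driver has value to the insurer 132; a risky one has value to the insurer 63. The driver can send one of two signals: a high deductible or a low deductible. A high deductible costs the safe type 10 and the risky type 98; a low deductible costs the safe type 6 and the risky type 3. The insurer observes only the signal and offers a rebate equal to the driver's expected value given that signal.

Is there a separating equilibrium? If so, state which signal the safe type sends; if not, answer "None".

Try safe → high deductible, risky → low deductible:
  If types separate, high deductible earns payment 132 and low deductible earns 63.
  Safe: high deductible gives 132 − 10 = 122; low deductible gives 63 − 6 = 57. No deviation. ✓
  Risky: low deductible gives 63 − 3 = 60; high deductible gives 132 − 98 = 34. No deviation. ✓
Both hold — the safe type sends high deductible.

high deductible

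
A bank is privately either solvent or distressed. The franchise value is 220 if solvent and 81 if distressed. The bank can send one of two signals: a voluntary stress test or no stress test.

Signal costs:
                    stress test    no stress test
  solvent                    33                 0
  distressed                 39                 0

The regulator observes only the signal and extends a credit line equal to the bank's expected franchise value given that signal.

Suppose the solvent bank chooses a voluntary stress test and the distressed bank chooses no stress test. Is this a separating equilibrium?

If types separate, stress test earns payment 220 and no stress test earns 81.
Solvent: stress test gives 220 − 33 = 187; no stress test gives 81 − 0 = 81. No deviation. ✓
Distressed: no stress test gives 81 − 0 = 81; stress test gives 220 − 39 = 181. Would deviate. ✗

No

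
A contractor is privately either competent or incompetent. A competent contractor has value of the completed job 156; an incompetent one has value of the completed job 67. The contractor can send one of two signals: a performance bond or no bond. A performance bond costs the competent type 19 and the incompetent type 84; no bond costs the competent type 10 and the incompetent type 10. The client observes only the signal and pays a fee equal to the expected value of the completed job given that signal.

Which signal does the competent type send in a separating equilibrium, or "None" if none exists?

None

Try competent → bond, incompetent → no bond:
  If types separate, bond earns payment 156 and no bond earns 67.
  Competent: bond gives 156 − 19 = 137; no bond gives 67 − 10 = 57. No deviation. ✓
  Incompetent: no bond gives 67 − 10 = 57; bond gives 156 − 84 = 72. Would deviate. ✗
Try competent → no bond, incompetent → bond:
  If types separate, no bond earns payment 156 and bond earns 67.
  Competent: no bond gives 156 − 10 = 146; bond gives 67 − 19 = 48. No deviation. ✓
  Incompetent: bond gives 67 − 84 = -17; no bond gives 156 − 10 = 146. Would deviate. ✗
Neither assignment is incentive-compatible.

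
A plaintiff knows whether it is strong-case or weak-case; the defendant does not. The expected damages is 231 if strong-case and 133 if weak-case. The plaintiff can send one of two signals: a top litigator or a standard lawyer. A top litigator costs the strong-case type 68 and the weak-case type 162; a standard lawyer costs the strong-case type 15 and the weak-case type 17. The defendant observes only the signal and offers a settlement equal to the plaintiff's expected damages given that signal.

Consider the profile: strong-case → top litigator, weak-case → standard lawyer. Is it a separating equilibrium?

Yes

Under separation the defendant infers type exactly: top litigator → strong-case (pays 231), standard lawyer → weak-case (pays 133).
Strong-case: top litigator gives 231 − 68 = 163; standard lawyer gives 133 − 15 = 118. No deviation. ✓
Weak-case: standard lawyer gives 133 − 17 = 116; top litigator gives 231 − 162 = 69. No deviation. ✓
Neither type gains from mimicking the other.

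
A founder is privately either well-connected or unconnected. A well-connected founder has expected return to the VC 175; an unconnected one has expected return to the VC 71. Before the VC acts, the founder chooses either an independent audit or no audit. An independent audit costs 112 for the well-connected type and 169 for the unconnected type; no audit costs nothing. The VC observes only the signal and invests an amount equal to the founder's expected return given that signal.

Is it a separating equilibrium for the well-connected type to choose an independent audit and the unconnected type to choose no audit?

No

Under separation the VC infers type exactly: audit → well-connected (pays 175), no audit → unconnected (pays 71).
Well-connected: audit gives 175 − 112 = 63; no audit gives 71 − 0 = 71. Would deviate. ✗
Unconnected: no audit gives 71 − 0 = 71; audit gives 175 − 169 = 6. No deviation. ✓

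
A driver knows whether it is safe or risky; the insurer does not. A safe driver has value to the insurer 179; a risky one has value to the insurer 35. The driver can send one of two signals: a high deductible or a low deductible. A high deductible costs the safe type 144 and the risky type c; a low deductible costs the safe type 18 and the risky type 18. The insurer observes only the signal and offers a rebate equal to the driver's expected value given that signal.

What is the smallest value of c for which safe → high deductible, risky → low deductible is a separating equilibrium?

Under separation: high deductible → safe (pays 179); low deductible → risky (pays 35).
Safe: 179 − 144 = 35 ≥ 35 − 18 = 17. Holds regardless of c. ✓
Risky: 35 − 18 ≥ 179 − c, so c ≥ 179 − 17 = 162.

162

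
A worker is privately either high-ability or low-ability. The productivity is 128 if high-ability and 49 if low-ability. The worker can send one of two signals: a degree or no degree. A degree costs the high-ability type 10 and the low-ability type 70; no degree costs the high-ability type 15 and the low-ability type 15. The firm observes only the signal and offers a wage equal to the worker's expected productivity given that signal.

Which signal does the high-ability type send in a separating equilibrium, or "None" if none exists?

Try high-ability → degree, low-ability → no degree:
  If types separate, degree earns payment 128 and no degree earns 49.
  High-ability: degree gives 128 − 10 = 118; no degree gives 49 − 15 = 34. No deviation. ✓
  Low-ability: no degree gives 49 − 15 = 34; degree gives 128 − 70 = 58. Would deviate. ✗
Try high-ability → no degree, low-ability → degree:
  If types separate, no degree earns payment 128 and degree earns 49.
  High-ability: no degree gives 128 − 15 = 113; degree gives 49 − 10 = 39. No deviation. ✓
  Low-ability: degree gives 49 − 70 = -21; no degree gives 128 − 15 = 113. Would deviate. ✗
Neither assignment is incentive-compatible.

None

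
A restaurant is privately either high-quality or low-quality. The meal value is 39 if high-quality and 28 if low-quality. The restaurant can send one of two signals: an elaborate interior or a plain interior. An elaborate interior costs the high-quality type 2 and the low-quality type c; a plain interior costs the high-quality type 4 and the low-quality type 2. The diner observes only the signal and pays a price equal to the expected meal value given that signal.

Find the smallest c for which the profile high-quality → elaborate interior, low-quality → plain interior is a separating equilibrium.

13

Under separation: elaborate interior → high-quality (pays 39); plain interior → low-quality (pays 28).
High-quality: 39 − 2 = 37 ≥ 28 − 4 = 24. Holds regardless of c. ✓
Low-quality: 28 − 2 ≥ 39 − c, so c ≥ 39 − 26 = 13.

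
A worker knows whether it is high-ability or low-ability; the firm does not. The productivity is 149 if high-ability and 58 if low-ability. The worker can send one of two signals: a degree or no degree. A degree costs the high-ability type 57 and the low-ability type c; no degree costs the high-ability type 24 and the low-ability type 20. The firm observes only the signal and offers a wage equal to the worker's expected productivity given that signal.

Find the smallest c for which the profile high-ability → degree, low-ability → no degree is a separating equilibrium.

Under separation: degree → high-ability (pays 149); no degree → low-ability (pays 58).
High-ability: 149 − 57 = 92 ≥ 58 − 24 = 34. Holds regardless of c. ✓
Low-ability: 58 − 20 ≥ 149 − c, so c ≥ 149 − 38 = 111.

111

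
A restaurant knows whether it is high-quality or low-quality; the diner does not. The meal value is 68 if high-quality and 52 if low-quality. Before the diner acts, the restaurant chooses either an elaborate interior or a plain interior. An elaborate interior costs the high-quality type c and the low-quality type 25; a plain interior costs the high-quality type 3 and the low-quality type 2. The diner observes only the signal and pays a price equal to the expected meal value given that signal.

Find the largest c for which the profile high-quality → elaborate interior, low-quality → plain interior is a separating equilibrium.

19

Under separation: elaborate interior → high-quality (pays 68); plain interior → low-quality (pays 52).
Low-quality: 52 − 2 = 50 ≥ 68 − 25 = 43. Holds regardless of c. ✓
High-quality: 68 − c ≥ 52 − 3, so c ≤ 68 − 49 = 19.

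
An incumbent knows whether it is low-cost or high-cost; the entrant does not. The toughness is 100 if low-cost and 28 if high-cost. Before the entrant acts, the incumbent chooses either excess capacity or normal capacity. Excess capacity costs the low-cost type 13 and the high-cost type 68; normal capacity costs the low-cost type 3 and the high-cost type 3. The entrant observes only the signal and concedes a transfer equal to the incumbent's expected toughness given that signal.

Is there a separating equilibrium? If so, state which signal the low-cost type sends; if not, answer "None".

Try low-cost → excess capacity, high-cost → normal capacity:
  If types separate, excess capacity earns payment 100 and normal capacity earns 28.
  Low-cost: excess capacity gives 100 − 13 = 87; normal capacity gives 28 − 3 = 25. No deviation. ✓
  High-cost: normal capacity gives 28 − 3 = 25; excess capacity gives 100 − 68 = 32. Would deviate. ✗
Try low-cost → normal capacity, high-cost → excess capacity:
  If types separate, normal capacity earns payment 100 and excess capacity earns 28.
  Low-cost: normal capacity gives 100 − 3 = 97; excess capacity gives 28 − 13 = 15. No deviation. ✓
  High-cost: excess capacity gives 28 − 68 = -40; normal capacity gives 100 − 3 = 97. Would deviate. ✗
Neither assignment is incentive-compatible.

None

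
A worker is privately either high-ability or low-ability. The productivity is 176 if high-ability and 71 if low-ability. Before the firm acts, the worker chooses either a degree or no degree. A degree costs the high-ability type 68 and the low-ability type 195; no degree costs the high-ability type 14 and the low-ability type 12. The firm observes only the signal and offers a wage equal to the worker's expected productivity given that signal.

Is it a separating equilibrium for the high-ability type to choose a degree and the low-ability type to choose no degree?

If types separate, degree earns payment 176 and no degree earns 71.
High-ability: degree gives 176 − 68 = 108; no degree gives 71 − 14 = 57. No deviation. ✓
Low-ability: no degree gives 71 − 12 = 59; degree gives 176 − 195 = -19. No deviation. ✓
Neither type gains from mimicking the other.

Yes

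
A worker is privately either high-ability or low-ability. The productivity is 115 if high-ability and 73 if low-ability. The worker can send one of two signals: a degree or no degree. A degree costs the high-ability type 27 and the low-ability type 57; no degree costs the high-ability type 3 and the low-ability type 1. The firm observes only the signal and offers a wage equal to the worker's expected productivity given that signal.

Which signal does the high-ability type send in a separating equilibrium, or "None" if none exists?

Try high-ability → degree, low-ability → no degree:
  If types separate, degree earns payment 115 and no degree earns 73.
  High-ability: degree gives 115 − 27 = 88; no degree gives 73 − 3 = 70. No deviation. ✓
  Low-ability: no degree gives 73 − 1 = 72; degree gives 115 − 57 = 58. No deviation. ✓
Both hold — the high-ability type sends degree.

degree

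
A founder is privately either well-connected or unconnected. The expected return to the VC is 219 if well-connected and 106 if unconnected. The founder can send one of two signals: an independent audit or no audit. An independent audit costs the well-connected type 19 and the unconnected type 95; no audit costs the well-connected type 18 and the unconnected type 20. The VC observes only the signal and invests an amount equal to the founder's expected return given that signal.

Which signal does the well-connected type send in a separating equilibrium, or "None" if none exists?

Try well-connected → audit, unconnected → no audit:
  Under separation the VC infers type exactly: audit → well-connected (pays 219), no audit → unconnected (pays 106).
  Well-connected: audit gives 219 − 19 = 200; no audit gives 106 − 18 = 88. No deviation. ✓
  Unconnected: no audit gives 106 − 20 = 86; audit gives 219 − 95 = 124. Would deviate. ✗
Try well-connected → no audit, unconnected → audit:
  Under separation the VC infers type exactly: no audit → well-connected (pays 219), audit → unconnected (pays 106).
  Well-connected: no audit gives 219 − 18 = 201; audit gives 106 − 19 = 87. No deviation. ✓
  Unconnected: audit gives 106 − 95 = 11; no audit gives 219 − 20 = 199. Would deviate. ✗
Neither assignment is incentive-compatible.

None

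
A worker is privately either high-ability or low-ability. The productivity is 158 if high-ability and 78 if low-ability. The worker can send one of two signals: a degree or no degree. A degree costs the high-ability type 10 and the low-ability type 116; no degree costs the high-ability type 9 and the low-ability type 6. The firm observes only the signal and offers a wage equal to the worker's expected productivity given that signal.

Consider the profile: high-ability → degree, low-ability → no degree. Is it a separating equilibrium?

Yes

If types separate, degree earns payment 158 and no degree earns 78.
High-ability: degree gives 158 − 10 = 148; no degree gives 78 − 9 = 69. No deviation. ✓
Low-ability: no degree gives 78 − 6 = 72; degree gives 158 − 116 = 42. No deviation. ✓
Neither type gains from mimicking the other.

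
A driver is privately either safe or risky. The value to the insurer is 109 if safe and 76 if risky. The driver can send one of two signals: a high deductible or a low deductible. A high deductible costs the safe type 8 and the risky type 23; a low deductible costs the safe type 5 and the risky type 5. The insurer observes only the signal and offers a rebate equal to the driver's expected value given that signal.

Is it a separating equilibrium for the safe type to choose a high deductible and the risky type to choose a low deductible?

No

If types separate, high deductible earns payment 109 and low deductible earns 76.
Safe: high deductible gives 109 − 8 = 101; low deductible gives 76 − 5 = 71. No deviation. ✓
Risky: low deductible gives 76 − 5 = 71; high deductible gives 109 − 23 = 86. Would deviate. ✗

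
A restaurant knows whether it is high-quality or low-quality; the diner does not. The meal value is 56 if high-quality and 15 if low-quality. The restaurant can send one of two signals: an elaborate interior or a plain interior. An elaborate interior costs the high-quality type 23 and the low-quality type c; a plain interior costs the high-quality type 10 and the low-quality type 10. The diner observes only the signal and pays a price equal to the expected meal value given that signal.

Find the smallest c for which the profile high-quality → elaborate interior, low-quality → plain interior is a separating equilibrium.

Under separation: elaborate interior → high-quality (pays 56); plain interior → low-quality (pays 15).
High-quality: 56 − 23 = 33 ≥ 15 − 10 = 5. Holds regardless of c. ✓
Low-quality: 15 − 10 ≥ 56 − c, so c ≥ 56 − 5 = 51.

51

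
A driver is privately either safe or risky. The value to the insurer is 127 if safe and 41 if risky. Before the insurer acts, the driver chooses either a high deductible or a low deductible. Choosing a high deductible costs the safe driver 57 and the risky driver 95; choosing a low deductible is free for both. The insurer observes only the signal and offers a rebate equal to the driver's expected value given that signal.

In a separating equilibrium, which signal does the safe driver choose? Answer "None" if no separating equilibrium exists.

high deductible

Try safe → high deductible, risky → low deductible:
  If types separate, high deductible earns payment 127 and low deductible earns 41.
  Safe: high deductible gives 127 − 57 = 70; low deductible gives 41 − 0 = 41. No deviation. ✓
  Risky: low deductible gives 41 − 0 = 41; high deductible gives 127 − 95 = 32. No deviation. ✓
Both hold — the safe type sends high deductible.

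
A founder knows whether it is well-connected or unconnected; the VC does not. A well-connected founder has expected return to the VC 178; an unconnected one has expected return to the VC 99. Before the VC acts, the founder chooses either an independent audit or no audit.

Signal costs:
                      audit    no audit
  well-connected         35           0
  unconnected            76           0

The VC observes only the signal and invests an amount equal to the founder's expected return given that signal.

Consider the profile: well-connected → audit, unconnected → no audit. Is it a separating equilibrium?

Under separation the VC infers type exactly: audit → well-connected (pays 178), no audit → unconnected (pays 99).
Well-connected: audit gives 178 − 35 = 143; no audit gives 99 − 0 = 99. No deviation. ✓
Unconnected: no audit gives 99 − 0 = 99; audit gives 178 − 76 = 102. Would deviate. ✗

No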